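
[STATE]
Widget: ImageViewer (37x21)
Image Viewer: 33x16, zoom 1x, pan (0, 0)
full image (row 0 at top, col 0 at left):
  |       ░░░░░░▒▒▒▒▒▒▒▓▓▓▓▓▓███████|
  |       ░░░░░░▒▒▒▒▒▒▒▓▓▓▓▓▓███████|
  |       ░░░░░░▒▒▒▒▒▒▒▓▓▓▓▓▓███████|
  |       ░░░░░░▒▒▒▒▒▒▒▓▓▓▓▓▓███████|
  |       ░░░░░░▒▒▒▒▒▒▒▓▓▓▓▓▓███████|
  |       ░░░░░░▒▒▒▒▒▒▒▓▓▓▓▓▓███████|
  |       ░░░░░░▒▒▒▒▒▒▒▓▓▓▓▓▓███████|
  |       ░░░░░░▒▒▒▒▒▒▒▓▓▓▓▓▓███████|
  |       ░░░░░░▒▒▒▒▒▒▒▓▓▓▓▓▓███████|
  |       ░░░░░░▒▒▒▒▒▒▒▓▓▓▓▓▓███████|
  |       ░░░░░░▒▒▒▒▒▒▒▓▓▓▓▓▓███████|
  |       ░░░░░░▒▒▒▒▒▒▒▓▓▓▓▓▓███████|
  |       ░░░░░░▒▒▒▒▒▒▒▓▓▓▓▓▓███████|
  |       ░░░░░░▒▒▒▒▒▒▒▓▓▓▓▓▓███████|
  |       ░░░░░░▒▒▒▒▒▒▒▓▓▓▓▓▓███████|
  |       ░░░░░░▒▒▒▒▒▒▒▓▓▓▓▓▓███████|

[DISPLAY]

       ░░░░░░▒▒▒▒▒▒▒▓▓▓▓▓▓███████    
       ░░░░░░▒▒▒▒▒▒▒▓▓▓▓▓▓███████    
       ░░░░░░▒▒▒▒▒▒▒▓▓▓▓▓▓███████    
       ░░░░░░▒▒▒▒▒▒▒▓▓▓▓▓▓███████    
       ░░░░░░▒▒▒▒▒▒▒▓▓▓▓▓▓███████    
       ░░░░░░▒▒▒▒▒▒▒▓▓▓▓▓▓███████    
       ░░░░░░▒▒▒▒▒▒▒▓▓▓▓▓▓███████    
       ░░░░░░▒▒▒▒▒▒▒▓▓▓▓▓▓███████    
       ░░░░░░▒▒▒▒▒▒▒▓▓▓▓▓▓███████    
       ░░░░░░▒▒▒▒▒▒▒▓▓▓▓▓▓███████    
       ░░░░░░▒▒▒▒▒▒▒▓▓▓▓▓▓███████    
       ░░░░░░▒▒▒▒▒▒▒▓▓▓▓▓▓███████    
       ░░░░░░▒▒▒▒▒▒▒▓▓▓▓▓▓███████    
       ░░░░░░▒▒▒▒▒▒▒▓▓▓▓▓▓███████    
       ░░░░░░▒▒▒▒▒▒▒▓▓▓▓▓▓███████    
       ░░░░░░▒▒▒▒▒▒▒▓▓▓▓▓▓███████    
                                     
                                     
                                     
                                     
                                     


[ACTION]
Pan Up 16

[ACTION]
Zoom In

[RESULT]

              ░░░░░░░░░░░░▒▒▒▒▒▒▒▒▒▒▒
              ░░░░░░░░░░░░▒▒▒▒▒▒▒▒▒▒▒
              ░░░░░░░░░░░░▒▒▒▒▒▒▒▒▒▒▒
              ░░░░░░░░░░░░▒▒▒▒▒▒▒▒▒▒▒
              ░░░░░░░░░░░░▒▒▒▒▒▒▒▒▒▒▒
              ░░░░░░░░░░░░▒▒▒▒▒▒▒▒▒▒▒
              ░░░░░░░░░░░░▒▒▒▒▒▒▒▒▒▒▒
              ░░░░░░░░░░░░▒▒▒▒▒▒▒▒▒▒▒
              ░░░░░░░░░░░░▒▒▒▒▒▒▒▒▒▒▒
              ░░░░░░░░░░░░▒▒▒▒▒▒▒▒▒▒▒
              ░░░░░░░░░░░░▒▒▒▒▒▒▒▒▒▒▒
              ░░░░░░░░░░░░▒▒▒▒▒▒▒▒▒▒▒
              ░░░░░░░░░░░░▒▒▒▒▒▒▒▒▒▒▒
              ░░░░░░░░░░░░▒▒▒▒▒▒▒▒▒▒▒
              ░░░░░░░░░░░░▒▒▒▒▒▒▒▒▒▒▒
              ░░░░░░░░░░░░▒▒▒▒▒▒▒▒▒▒▒
              ░░░░░░░░░░░░▒▒▒▒▒▒▒▒▒▒▒
              ░░░░░░░░░░░░▒▒▒▒▒▒▒▒▒▒▒
              ░░░░░░░░░░░░▒▒▒▒▒▒▒▒▒▒▒
              ░░░░░░░░░░░░▒▒▒▒▒▒▒▒▒▒▒
              ░░░░░░░░░░░░▒▒▒▒▒▒▒▒▒▒▒


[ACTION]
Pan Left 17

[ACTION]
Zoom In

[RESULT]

                     ░░░░░░░░░░░░░░░░
                     ░░░░░░░░░░░░░░░░
                     ░░░░░░░░░░░░░░░░
                     ░░░░░░░░░░░░░░░░
                     ░░░░░░░░░░░░░░░░
                     ░░░░░░░░░░░░░░░░
                     ░░░░░░░░░░░░░░░░
                     ░░░░░░░░░░░░░░░░
                     ░░░░░░░░░░░░░░░░
                     ░░░░░░░░░░░░░░░░
                     ░░░░░░░░░░░░░░░░
                     ░░░░░░░░░░░░░░░░
                     ░░░░░░░░░░░░░░░░
                     ░░░░░░░░░░░░░░░░
                     ░░░░░░░░░░░░░░░░
                     ░░░░░░░░░░░░░░░░
                     ░░░░░░░░░░░░░░░░
                     ░░░░░░░░░░░░░░░░
                     ░░░░░░░░░░░░░░░░
                     ░░░░░░░░░░░░░░░░
                     ░░░░░░░░░░░░░░░░


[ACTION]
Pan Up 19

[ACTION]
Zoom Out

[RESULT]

              ░░░░░░░░░░░░▒▒▒▒▒▒▒▒▒▒▒
              ░░░░░░░░░░░░▒▒▒▒▒▒▒▒▒▒▒
              ░░░░░░░░░░░░▒▒▒▒▒▒▒▒▒▒▒
              ░░░░░░░░░░░░▒▒▒▒▒▒▒▒▒▒▒
              ░░░░░░░░░░░░▒▒▒▒▒▒▒▒▒▒▒
              ░░░░░░░░░░░░▒▒▒▒▒▒▒▒▒▒▒
              ░░░░░░░░░░░░▒▒▒▒▒▒▒▒▒▒▒
              ░░░░░░░░░░░░▒▒▒▒▒▒▒▒▒▒▒
              ░░░░░░░░░░░░▒▒▒▒▒▒▒▒▒▒▒
              ░░░░░░░░░░░░▒▒▒▒▒▒▒▒▒▒▒
              ░░░░░░░░░░░░▒▒▒▒▒▒▒▒▒▒▒
              ░░░░░░░░░░░░▒▒▒▒▒▒▒▒▒▒▒
              ░░░░░░░░░░░░▒▒▒▒▒▒▒▒▒▒▒
              ░░░░░░░░░░░░▒▒▒▒▒▒▒▒▒▒▒
              ░░░░░░░░░░░░▒▒▒▒▒▒▒▒▒▒▒
              ░░░░░░░░░░░░▒▒▒▒▒▒▒▒▒▒▒
              ░░░░░░░░░░░░▒▒▒▒▒▒▒▒▒▒▒
              ░░░░░░░░░░░░▒▒▒▒▒▒▒▒▒▒▒
              ░░░░░░░░░░░░▒▒▒▒▒▒▒▒▒▒▒
              ░░░░░░░░░░░░▒▒▒▒▒▒▒▒▒▒▒
              ░░░░░░░░░░░░▒▒▒▒▒▒▒▒▒▒▒


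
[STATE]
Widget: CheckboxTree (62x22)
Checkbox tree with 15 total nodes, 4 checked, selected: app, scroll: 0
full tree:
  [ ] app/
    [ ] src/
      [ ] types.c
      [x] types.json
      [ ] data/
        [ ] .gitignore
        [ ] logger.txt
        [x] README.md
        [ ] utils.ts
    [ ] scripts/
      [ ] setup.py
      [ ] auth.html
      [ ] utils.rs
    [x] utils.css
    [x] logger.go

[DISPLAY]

>[-] app/                                                     
   [-] src/                                                   
     [ ] types.c                                              
     [x] types.json                                           
     [-] data/                                                
       [ ] .gitignore                                         
       [ ] logger.txt                                         
       [x] README.md                                          
       [ ] utils.ts                                           
   [ ] scripts/                                               
     [ ] setup.py                                             
     [ ] auth.html                                            
     [ ] utils.rs                                             
   [x] utils.css                                              
   [x] logger.go                                              
                                                              
                                                              
                                                              
                                                              
                                                              
                                                              
                                                              


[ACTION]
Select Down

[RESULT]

 [-] app/                                                     
>  [-] src/                                                   
     [ ] types.c                                              
     [x] types.json                                           
     [-] data/                                                
       [ ] .gitignore                                         
       [ ] logger.txt                                         
       [x] README.md                                          
       [ ] utils.ts                                           
   [ ] scripts/                                               
     [ ] setup.py                                             
     [ ] auth.html                                            
     [ ] utils.rs                                             
   [x] utils.css                                              
   [x] logger.go                                              
                                                              
                                                              
                                                              
                                                              
                                                              
                                                              
                                                              


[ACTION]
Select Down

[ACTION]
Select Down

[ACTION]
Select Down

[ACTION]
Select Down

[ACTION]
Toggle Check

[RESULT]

 [-] app/                                                     
   [-] src/                                                   
     [ ] types.c                                              
     [x] types.json                                           
     [-] data/                                                
>      [x] .gitignore                                         
       [ ] logger.txt                                         
       [x] README.md                                          
       [ ] utils.ts                                           
   [ ] scripts/                                               
     [ ] setup.py                                             
     [ ] auth.html                                            
     [ ] utils.rs                                             
   [x] utils.css                                              
   [x] logger.go                                              
                                                              
                                                              
                                                              
                                                              
                                                              
                                                              
                                                              


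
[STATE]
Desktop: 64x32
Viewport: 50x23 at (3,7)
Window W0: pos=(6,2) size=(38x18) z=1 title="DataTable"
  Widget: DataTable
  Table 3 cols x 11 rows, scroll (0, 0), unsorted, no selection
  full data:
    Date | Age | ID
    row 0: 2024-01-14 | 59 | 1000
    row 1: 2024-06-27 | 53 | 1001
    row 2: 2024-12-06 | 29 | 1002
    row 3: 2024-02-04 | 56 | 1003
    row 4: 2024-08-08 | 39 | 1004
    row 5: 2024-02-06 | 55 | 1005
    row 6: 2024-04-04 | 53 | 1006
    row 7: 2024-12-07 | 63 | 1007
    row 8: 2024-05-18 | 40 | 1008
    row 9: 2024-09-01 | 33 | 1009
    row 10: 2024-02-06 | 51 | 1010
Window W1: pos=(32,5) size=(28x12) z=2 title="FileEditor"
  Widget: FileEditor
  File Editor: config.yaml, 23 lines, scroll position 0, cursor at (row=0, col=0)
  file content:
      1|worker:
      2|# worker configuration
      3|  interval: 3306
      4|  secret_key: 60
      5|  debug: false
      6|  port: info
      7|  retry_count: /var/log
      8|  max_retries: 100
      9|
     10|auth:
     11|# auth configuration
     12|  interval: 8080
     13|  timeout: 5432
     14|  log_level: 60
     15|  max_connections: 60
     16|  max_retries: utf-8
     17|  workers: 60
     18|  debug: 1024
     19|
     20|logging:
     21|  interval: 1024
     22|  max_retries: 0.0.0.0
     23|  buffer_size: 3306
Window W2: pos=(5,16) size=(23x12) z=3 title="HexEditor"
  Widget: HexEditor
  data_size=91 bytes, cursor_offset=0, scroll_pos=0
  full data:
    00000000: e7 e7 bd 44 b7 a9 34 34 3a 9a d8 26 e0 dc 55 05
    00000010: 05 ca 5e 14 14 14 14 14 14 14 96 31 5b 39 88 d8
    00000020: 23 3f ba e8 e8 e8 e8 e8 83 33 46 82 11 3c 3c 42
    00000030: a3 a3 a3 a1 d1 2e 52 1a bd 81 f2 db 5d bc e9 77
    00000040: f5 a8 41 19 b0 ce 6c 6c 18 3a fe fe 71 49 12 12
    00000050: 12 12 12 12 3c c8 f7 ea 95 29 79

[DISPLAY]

   ┃2024-01-14│59 │1000      ┠────────────────────
   ┃2024-06-27│53 │1001      ┃█orker:             
   ┃2024-12-06│29 │1002      ┃# worker configurati
   ┃2024-02-04│56 │1003      ┃  interval: 3306    
   ┃2024-08-08│39 │1004      ┃  secret_key: 60    
   ┃2024-02-06│55 │1005      ┃  debug: false      
   ┃2024-04-04│53 │1006      ┃  port: info        
   ┃2024-12-07│63 │1007      ┃  retry_count: /var/
   ┃2024-05-18│40 │1008      ┃  max_retries: 100  
  ┏━━━━━━━━━━━━━━━━━━━━━┓    ┗━━━━━━━━━━━━━━━━━━━━
  ┃ HexEditor           ┃               ┃         
  ┠─────────────────────┨               ┃         
  ┃00000000  E7 e7 bd 44┃━━━━━━━━━━━━━━━┛         
  ┃00000010  05 ca 5e 14┃                         
  ┃00000020  23 3f ba e8┃                         
  ┃00000030  a3 a3 a3 a1┃                         
  ┃00000040  f5 a8 41 19┃                         
  ┃00000050  12 12 12 12┃                         
  ┃                     ┃                         
  ┃                     ┃                         
  ┗━━━━━━━━━━━━━━━━━━━━━┛                         
                                                  
                                                  


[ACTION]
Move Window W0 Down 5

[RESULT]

   ┏━━━━━━━━━━━━━━━━━━━━━━━━━┠────────────────────
   ┃ DataTable               ┃█orker:             
   ┠─────────────────────────┃# worker configurati
   ┃Date      │Age│ID        ┃  interval: 3306    
   ┃──────────┼───┼────      ┃  secret_key: 60    
   ┃2024-01-14│59 │1000      ┃  debug: false      
   ┃2024-06-27│53 │1001      ┃  port: info        
   ┃2024-12-06│29 │1002      ┃  retry_count: /var/
   ┃2024-02-04│56 │1003      ┃  max_retries: 100  
  ┏━━━━━━━━━━━━━━━━━━━━━┓    ┗━━━━━━━━━━━━━━━━━━━━
  ┃ HexEditor           ┃               ┃         
  ┠─────────────────────┨               ┃         
  ┃00000000  E7 e7 bd 44┃               ┃         
  ┃00000010  05 ca 5e 14┃               ┃         
  ┃00000020  23 3f ba e8┃               ┃         
  ┃00000030  a3 a3 a3 a1┃               ┃         
  ┃00000040  f5 a8 41 19┃               ┃         
  ┃00000050  12 12 12 12┃━━━━━━━━━━━━━━━┛         
  ┃                     ┃                         
  ┃                     ┃                         
  ┗━━━━━━━━━━━━━━━━━━━━━┛                         
                                                  
                                                  


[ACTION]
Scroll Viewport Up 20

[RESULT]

                                                  
                                                  
                                                  
                                                  
                                                  
                             ┏━━━━━━━━━━━━━━━━━━━━
                             ┃ FileEditor         
   ┏━━━━━━━━━━━━━━━━━━━━━━━━━┠────────────────────
   ┃ DataTable               ┃█orker:             
   ┠─────────────────────────┃# worker configurati
   ┃Date      │Age│ID        ┃  interval: 3306    
   ┃──────────┼───┼────      ┃  secret_key: 60    
   ┃2024-01-14│59 │1000      ┃  debug: false      
   ┃2024-06-27│53 │1001      ┃  port: info        
   ┃2024-12-06│29 │1002      ┃  retry_count: /var/
   ┃2024-02-04│56 │1003      ┃  max_retries: 100  
  ┏━━━━━━━━━━━━━━━━━━━━━┓    ┗━━━━━━━━━━━━━━━━━━━━
  ┃ HexEditor           ┃               ┃         
  ┠─────────────────────┨               ┃         
  ┃00000000  E7 e7 bd 44┃               ┃         
  ┃00000010  05 ca 5e 14┃               ┃         
  ┃00000020  23 3f ba e8┃               ┃         
  ┃00000030  a3 a3 a3 a1┃               ┃         


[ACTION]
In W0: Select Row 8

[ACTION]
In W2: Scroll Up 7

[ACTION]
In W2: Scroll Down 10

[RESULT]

                                                  
                                                  
                                                  
                                                  
                                                  
                             ┏━━━━━━━━━━━━━━━━━━━━
                             ┃ FileEditor         
   ┏━━━━━━━━━━━━━━━━━━━━━━━━━┠────────────────────
   ┃ DataTable               ┃█orker:             
   ┠─────────────────────────┃# worker configurati
   ┃Date      │Age│ID        ┃  interval: 3306    
   ┃──────────┼───┼────      ┃  secret_key: 60    
   ┃2024-01-14│59 │1000      ┃  debug: false      
   ┃2024-06-27│53 │1001      ┃  port: info        
   ┃2024-12-06│29 │1002      ┃  retry_count: /var/
   ┃2024-02-04│56 │1003      ┃  max_retries: 100  
  ┏━━━━━━━━━━━━━━━━━━━━━┓    ┗━━━━━━━━━━━━━━━━━━━━
  ┃ HexEditor           ┃               ┃         
  ┠─────────────────────┨               ┃         
  ┃00000050  12 12 12 12┃               ┃         
  ┃                     ┃               ┃         
  ┃                     ┃               ┃         
  ┃                     ┃               ┃         


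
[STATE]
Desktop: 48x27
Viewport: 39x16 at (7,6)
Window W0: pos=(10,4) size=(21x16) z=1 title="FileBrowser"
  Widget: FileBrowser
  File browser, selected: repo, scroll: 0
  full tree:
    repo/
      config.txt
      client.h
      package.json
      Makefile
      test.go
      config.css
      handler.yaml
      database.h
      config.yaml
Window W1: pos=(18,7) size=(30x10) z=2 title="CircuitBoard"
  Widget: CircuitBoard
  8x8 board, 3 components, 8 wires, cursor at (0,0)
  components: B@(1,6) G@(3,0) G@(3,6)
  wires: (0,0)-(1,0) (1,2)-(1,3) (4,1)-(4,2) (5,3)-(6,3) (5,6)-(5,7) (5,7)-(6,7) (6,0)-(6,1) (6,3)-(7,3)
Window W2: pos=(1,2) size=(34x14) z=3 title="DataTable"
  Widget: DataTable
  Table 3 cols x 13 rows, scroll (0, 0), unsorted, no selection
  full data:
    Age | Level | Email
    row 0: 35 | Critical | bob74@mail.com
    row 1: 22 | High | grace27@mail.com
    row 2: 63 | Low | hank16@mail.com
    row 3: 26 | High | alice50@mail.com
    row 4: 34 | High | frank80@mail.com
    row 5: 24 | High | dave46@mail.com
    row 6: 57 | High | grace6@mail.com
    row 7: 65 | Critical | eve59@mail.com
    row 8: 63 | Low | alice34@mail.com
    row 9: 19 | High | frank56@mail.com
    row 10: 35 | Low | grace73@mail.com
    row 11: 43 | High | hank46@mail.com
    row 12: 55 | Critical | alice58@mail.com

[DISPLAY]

───────┼────────────────   ┃           
ritical│bob74@mail.com     ┃━━━━━━━━━━━
igh    │grace27@mail.com   ┃           
ow     │hank16@mail.com    ┃───────────
igh    │alice50@mail.com   ┃ 7         
igh    │frank80@mail.com   ┃           
igh    │dave46@mail.com    ┃           
igh    │grace6@mail.com    ┃·          
ritical│eve59@mail.com     ┃           
━━━━━━━━━━━━━━━━━━━━━━━━━━━┛           
   ┃    con┗━━━━━━━━━━━━━━━━━━━━━━━━━━━
   ┃                   ┃               
   ┃                   ┃               
   ┗━━━━━━━━━━━━━━━━━━━┛               
                                       
                                       


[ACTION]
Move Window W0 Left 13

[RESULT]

───────┼────────────────   ┃           
ritical│bob74@mail.com     ┃━━━━━━━━━━━
igh    │grace27@mail.com   ┃           
ow     │hank16@mail.com    ┃───────────
igh    │alice50@mail.com   ┃ 7         
igh    │frank80@mail.com   ┃           
igh    │dave46@mail.com    ┃           
igh    │grace6@mail.com    ┃·          
ritical│eve59@mail.com     ┃           
━━━━━━━━━━━━━━━━━━━━━━━━━━━┛           
nfig.yaml  ┗━━━━━━━━━━━━━━━━━━━━━━━━━━━
             ┃                         
             ┃                         
━━━━━━━━━━━━━┛                         
                                       
                                       


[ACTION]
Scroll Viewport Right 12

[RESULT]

─────┼────────────────   ┃             
tical│bob74@mail.com     ┃━━━━━━━━━━━━┓
h    │grace27@mail.com   ┃            ┃
     │hank16@mail.com    ┃────────────┨
h    │alice50@mail.com   ┃ 7          ┃
h    │frank80@mail.com   ┃            ┃
h    │dave46@mail.com    ┃            ┃
h    │grace6@mail.com    ┃·           ┃
tical│eve59@mail.com     ┃            ┃
━━━━━━━━━━━━━━━━━━━━━━━━━┛            ┃
ig.yaml  ┗━━━━━━━━━━━━━━━━━━━━━━━━━━━━┛
           ┃                           
           ┃                           
━━━━━━━━━━━┛                           
                                       
                                       


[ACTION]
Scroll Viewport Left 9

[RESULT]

┠┃───┼────────┼────────────────   ┃    
┃┃35 │Critical│bob74@mail.com     ┃━━━━
┃┃22 │High    │grace27@mail.com   ┃    
┃┃63 │Low     │hank16@mail.com    ┃────
┃┃26 │High    │alice50@mail.com   ┃ 7  
┃┃34 │High    │frank80@mail.com   ┃    
┃┃24 │High    │dave46@mail.com    ┃    
┃┃57 │High    │grace6@mail.com    ┃·   
┃┃65 │Critical│eve59@mail.com     ┃    
┃┗━━━━━━━━━━━━━━━━━━━━━━━━━━━━━━━━┛    
┃    config.yaml  ┗━━━━━━━━━━━━━━━━━━━━
┃                   ┃                  
┃                   ┃                  
┗━━━━━━━━━━━━━━━━━━━┛                  
                                       
                                       


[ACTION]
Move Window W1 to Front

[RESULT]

┠┃───┼────────┼────────────────   ┃    
┃┃35 │Critical│bob┏━━━━━━━━━━━━━━━━━━━━
┃┃22 │High    │gra┃ CircuitBoard       
┃┃63 │Low     │han┠────────────────────
┃┃26 │High    │ali┃   0 1 2 3 4 5 6 7  
┃┃34 │High    │fra┃0  [.]              
┃┃24 │High    │dav┃    │               
┃┃57 │High    │gra┃1   ·       · ─ ·   
┃┃65 │Critical│eve┃                    
┃┗━━━━━━━━━━━━━━━━┃2                   
┃    config.yaml  ┗━━━━━━━━━━━━━━━━━━━━
┃                   ┃                  
┃                   ┃                  
┗━━━━━━━━━━━━━━━━━━━┛                  
                                       
                                       


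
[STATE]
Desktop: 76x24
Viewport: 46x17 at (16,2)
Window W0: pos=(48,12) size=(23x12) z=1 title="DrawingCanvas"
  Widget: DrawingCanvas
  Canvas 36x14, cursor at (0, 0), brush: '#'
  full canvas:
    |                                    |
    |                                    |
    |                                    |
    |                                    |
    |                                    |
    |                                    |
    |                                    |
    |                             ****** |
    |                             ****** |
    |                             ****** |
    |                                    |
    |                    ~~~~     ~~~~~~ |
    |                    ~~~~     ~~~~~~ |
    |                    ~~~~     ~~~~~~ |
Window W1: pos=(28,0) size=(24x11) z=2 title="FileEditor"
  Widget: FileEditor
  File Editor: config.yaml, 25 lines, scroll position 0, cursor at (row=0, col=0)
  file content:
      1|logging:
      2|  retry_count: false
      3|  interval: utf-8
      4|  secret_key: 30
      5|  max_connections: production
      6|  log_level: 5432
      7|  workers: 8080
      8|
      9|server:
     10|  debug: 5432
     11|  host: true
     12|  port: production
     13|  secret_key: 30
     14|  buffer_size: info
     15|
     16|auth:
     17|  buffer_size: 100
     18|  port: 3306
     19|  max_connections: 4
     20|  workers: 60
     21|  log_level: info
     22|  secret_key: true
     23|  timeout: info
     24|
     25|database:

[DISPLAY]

            ┠──────────────────────┨          
            ┃█ogging:             ▲┃          
            ┃  retry_count: false █┃          
            ┃  interval: utf-8    ░┃          
            ┃  secret_key: 30     ░┃          
            ┃  max_connections: pr░┃          
            ┃  log_level: 5432    ░┃          
            ┃  workers: 8080      ▼┃          
            ┗━━━━━━━━━━━━━━━━━━━━━━┛          
                                              
                                ┏━━━━━━━━━━━━━
                                ┃ DrawingCanva
                                ┠─────────────
                                ┃+            
                                ┃             
                                ┃             
                                ┃             


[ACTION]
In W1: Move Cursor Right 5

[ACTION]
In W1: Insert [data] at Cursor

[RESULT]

            ┠──────────────────────┨          
            ┃loggidata█g:         ▲┃          
            ┃  retry_count: false █┃          
            ┃  interval: utf-8    ░┃          
            ┃  secret_key: 30     ░┃          
            ┃  max_connections: pr░┃          
            ┃  log_level: 5432    ░┃          
            ┃  workers: 8080      ▼┃          
            ┗━━━━━━━━━━━━━━━━━━━━━━┛          
                                              
                                ┏━━━━━━━━━━━━━
                                ┃ DrawingCanva
                                ┠─────────────
                                ┃+            
                                ┃             
                                ┃             
                                ┃             


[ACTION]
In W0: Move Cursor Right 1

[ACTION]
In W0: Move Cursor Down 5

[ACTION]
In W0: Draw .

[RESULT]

            ┠──────────────────────┨          
            ┃loggidata█g:         ▲┃          
            ┃  retry_count: false █┃          
            ┃  interval: utf-8    ░┃          
            ┃  secret_key: 30     ░┃          
            ┃  max_connections: pr░┃          
            ┃  log_level: 5432    ░┃          
            ┃  workers: 8080      ▼┃          
            ┗━━━━━━━━━━━━━━━━━━━━━━┛          
                                              
                                ┏━━━━━━━━━━━━━
                                ┃ DrawingCanva
                                ┠─────────────
                                ┃             
                                ┃             
                                ┃             
                                ┃             


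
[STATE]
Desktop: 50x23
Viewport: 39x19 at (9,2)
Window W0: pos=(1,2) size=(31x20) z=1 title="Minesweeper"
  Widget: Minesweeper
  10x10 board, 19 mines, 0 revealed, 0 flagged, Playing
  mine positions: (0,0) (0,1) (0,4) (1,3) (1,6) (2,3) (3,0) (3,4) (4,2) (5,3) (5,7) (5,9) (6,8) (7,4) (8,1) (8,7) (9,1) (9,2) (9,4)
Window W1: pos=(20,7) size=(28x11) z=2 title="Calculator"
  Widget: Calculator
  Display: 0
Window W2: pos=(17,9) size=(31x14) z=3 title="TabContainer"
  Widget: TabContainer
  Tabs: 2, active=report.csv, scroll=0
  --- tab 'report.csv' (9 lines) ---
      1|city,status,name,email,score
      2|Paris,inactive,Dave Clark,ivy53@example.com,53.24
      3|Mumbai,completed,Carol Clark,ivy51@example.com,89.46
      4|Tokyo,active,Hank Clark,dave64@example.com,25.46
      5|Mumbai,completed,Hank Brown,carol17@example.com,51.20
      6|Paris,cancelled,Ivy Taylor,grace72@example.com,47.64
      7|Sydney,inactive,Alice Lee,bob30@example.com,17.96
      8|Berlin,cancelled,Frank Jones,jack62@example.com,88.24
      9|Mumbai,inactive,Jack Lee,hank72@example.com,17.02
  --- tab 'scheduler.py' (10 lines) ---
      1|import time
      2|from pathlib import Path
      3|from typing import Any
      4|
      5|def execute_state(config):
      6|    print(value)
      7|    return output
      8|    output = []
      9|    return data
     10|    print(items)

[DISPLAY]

━━━━━━━━━━━━━━━━━━━━━━┓                
eeper                 ┃                
──────────────────────┨                
■■■                   ┃                
■■■                   ┃                
■■■        ┏━━━━━━━━━━━━━━━━━━━━━━━━━━┓
■■■        ┃ Calculator               ┃
■■■     ┏━━━━━━━━━━━━━━━━━━━━━━━━━━━━━┓
■■■     ┃ TabContainer                ┃
■■■     ┠─────────────────────────────┨
■■■     ┃[report.csv]│ scheduler.py   ┃
■■■     ┃─────────────────────────────┃
■■■     ┃city,status,name,email,score ┃
        ┃Paris,inactive,Dave Clark,ivy┃
        ┃Mumbai,completed,Carol Clark,┃
        ┃Tokyo,active,Hank Clark,dave6┃
        ┃Mumbai,completed,Hank Brown,c┃
        ┃Paris,cancelled,Ivy Taylor,gr┃
        ┃Sydney,inactive,Alice Lee,bob┃


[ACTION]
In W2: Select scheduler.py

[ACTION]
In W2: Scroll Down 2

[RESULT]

━━━━━━━━━━━━━━━━━━━━━━┓                
eeper                 ┃                
──────────────────────┨                
■■■                   ┃                
■■■                   ┃                
■■■        ┏━━━━━━━━━━━━━━━━━━━━━━━━━━┓
■■■        ┃ Calculator               ┃
■■■     ┏━━━━━━━━━━━━━━━━━━━━━━━━━━━━━┓
■■■     ┃ TabContainer                ┃
■■■     ┠─────────────────────────────┨
■■■     ┃ report.csv │[scheduler.py]  ┃
■■■     ┃─────────────────────────────┃
■■■     ┃from typing import Any       ┃
        ┃                             ┃
        ┃def execute_state(config):   ┃
        ┃    print(value)             ┃
        ┃    return output            ┃
        ┃    output = []              ┃
        ┃    return data              ┃


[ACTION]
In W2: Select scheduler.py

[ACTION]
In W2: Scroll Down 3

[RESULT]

━━━━━━━━━━━━━━━━━━━━━━┓                
eeper                 ┃                
──────────────────────┨                
■■■                   ┃                
■■■                   ┃                
■■■        ┏━━━━━━━━━━━━━━━━━━━━━━━━━━┓
■■■        ┃ Calculator               ┃
■■■     ┏━━━━━━━━━━━━━━━━━━━━━━━━━━━━━┓
■■■     ┃ TabContainer                ┃
■■■     ┠─────────────────────────────┨
■■■     ┃ report.csv │[scheduler.py]  ┃
■■■     ┃─────────────────────────────┃
■■■     ┃                             ┃
        ┃def execute_state(config):   ┃
        ┃    print(value)             ┃
        ┃    return output            ┃
        ┃    output = []              ┃
        ┃    return data              ┃
        ┃    print(items)             ┃


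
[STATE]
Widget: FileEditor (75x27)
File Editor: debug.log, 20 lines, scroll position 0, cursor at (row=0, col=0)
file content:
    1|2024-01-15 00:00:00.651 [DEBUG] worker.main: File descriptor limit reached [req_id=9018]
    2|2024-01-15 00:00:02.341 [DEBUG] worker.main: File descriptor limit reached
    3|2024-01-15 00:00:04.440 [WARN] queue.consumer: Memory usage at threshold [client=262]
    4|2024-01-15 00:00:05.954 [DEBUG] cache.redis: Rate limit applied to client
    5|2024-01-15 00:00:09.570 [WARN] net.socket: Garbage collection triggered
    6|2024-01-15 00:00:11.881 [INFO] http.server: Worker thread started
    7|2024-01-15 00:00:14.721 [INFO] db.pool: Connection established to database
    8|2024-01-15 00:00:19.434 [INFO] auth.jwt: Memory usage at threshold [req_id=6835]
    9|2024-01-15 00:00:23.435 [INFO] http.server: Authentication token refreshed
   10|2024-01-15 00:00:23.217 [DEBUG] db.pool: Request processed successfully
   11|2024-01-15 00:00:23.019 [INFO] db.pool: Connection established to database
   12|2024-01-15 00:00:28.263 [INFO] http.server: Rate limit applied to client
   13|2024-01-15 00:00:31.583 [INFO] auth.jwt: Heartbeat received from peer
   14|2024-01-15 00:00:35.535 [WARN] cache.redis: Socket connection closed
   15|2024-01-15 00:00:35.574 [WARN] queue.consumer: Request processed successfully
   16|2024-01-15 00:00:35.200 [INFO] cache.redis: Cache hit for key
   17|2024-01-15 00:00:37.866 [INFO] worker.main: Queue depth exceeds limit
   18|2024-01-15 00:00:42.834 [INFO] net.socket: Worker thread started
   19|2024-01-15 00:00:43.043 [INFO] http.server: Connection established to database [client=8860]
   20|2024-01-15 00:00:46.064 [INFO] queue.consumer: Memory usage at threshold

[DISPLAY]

█024-01-15 00:00:00.651 [DEBUG] worker.main: File descriptor limit reached▲
2024-01-15 00:00:02.341 [DEBUG] worker.main: File descriptor limit reached█
2024-01-15 00:00:04.440 [WARN] queue.consumer: Memory usage at threshold [░
2024-01-15 00:00:05.954 [DEBUG] cache.redis: Rate limit applied to client ░
2024-01-15 00:00:09.570 [WARN] net.socket: Garbage collection triggered   ░
2024-01-15 00:00:11.881 [INFO] http.server: Worker thread started         ░
2024-01-15 00:00:14.721 [INFO] db.pool: Connection established to database░
2024-01-15 00:00:19.434 [INFO] auth.jwt: Memory usage at threshold [req_id░
2024-01-15 00:00:23.435 [INFO] http.server: Authentication token refreshed░
2024-01-15 00:00:23.217 [DEBUG] db.pool: Request processed successfully   ░
2024-01-15 00:00:23.019 [INFO] db.pool: Connection established to database░
2024-01-15 00:00:28.263 [INFO] http.server: Rate limit applied to client  ░
2024-01-15 00:00:31.583 [INFO] auth.jwt: Heartbeat received from peer     ░
2024-01-15 00:00:35.535 [WARN] cache.redis: Socket connection closed      ░
2024-01-15 00:00:35.574 [WARN] queue.consumer: Request processed successfu░
2024-01-15 00:00:35.200 [INFO] cache.redis: Cache hit for key             ░
2024-01-15 00:00:37.866 [INFO] worker.main: Queue depth exceeds limit     ░
2024-01-15 00:00:42.834 [INFO] net.socket: Worker thread started          ░
2024-01-15 00:00:43.043 [INFO] http.server: Connection established to data░
2024-01-15 00:00:46.064 [INFO] queue.consumer: Memory usage at threshold  ░
                                                                          ░
                                                                          ░
                                                                          ░
                                                                          ░
                                                                          ░
                                                                          ░
                                                                          ▼


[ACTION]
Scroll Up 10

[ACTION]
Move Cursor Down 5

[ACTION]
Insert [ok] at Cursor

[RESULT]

2024-01-15 00:00:00.651 [DEBUG] worker.main: File descriptor limit reached▲
2024-01-15 00:00:02.341 [DEBUG] worker.main: File descriptor limit reached█
2024-01-15 00:00:04.440 [WARN] queue.consumer: Memory usage at threshold [░
2024-01-15 00:00:05.954 [DEBUG] cache.redis: Rate limit applied to client ░
2024-01-15 00:00:09.570 [WARN] net.socket: Garbage collection triggered   ░
ok█024-01-15 00:00:11.881 [INFO] http.server: Worker thread started       ░
2024-01-15 00:00:14.721 [INFO] db.pool: Connection established to database░
2024-01-15 00:00:19.434 [INFO] auth.jwt: Memory usage at threshold [req_id░
2024-01-15 00:00:23.435 [INFO] http.server: Authentication token refreshed░
2024-01-15 00:00:23.217 [DEBUG] db.pool: Request processed successfully   ░
2024-01-15 00:00:23.019 [INFO] db.pool: Connection established to database░
2024-01-15 00:00:28.263 [INFO] http.server: Rate limit applied to client  ░
2024-01-15 00:00:31.583 [INFO] auth.jwt: Heartbeat received from peer     ░
2024-01-15 00:00:35.535 [WARN] cache.redis: Socket connection closed      ░
2024-01-15 00:00:35.574 [WARN] queue.consumer: Request processed successfu░
2024-01-15 00:00:35.200 [INFO] cache.redis: Cache hit for key             ░
2024-01-15 00:00:37.866 [INFO] worker.main: Queue depth exceeds limit     ░
2024-01-15 00:00:42.834 [INFO] net.socket: Worker thread started          ░
2024-01-15 00:00:43.043 [INFO] http.server: Connection established to data░
2024-01-15 00:00:46.064 [INFO] queue.consumer: Memory usage at threshold  ░
                                                                          ░
                                                                          ░
                                                                          ░
                                                                          ░
                                                                          ░
                                                                          ░
                                                                          ▼
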